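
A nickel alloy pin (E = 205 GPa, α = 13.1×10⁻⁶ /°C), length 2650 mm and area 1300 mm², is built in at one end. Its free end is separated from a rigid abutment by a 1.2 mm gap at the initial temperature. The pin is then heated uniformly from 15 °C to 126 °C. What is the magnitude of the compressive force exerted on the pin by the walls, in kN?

Free thermal elongation = αΔT L = 13.1×10⁻⁶ × 111 × 2650 = 3.853 mm.
This exceeds the 1.2 mm gap, so the wall pushes back. The portion of expansion that must be recovered elastically is δ_free − gap = 3.853 − 1.2 = 2.653 mm.
So σ = E(δ_free − g)/L = 205×10³ × 2.653/2650 = 205.3 MPa.
P = σA = 205.3 × 1300 = 266.8 kN.

P ≈ 267 kN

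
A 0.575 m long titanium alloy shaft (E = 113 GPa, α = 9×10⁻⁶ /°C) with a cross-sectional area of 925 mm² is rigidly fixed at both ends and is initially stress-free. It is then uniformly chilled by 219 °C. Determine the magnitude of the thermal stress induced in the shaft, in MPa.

The supports are rigid, so the total axial strain is zero. The restrained thermal strain is ε = αΔT = 9×10⁻⁶ × 219 = 1971×10⁻⁶.
σ = EαΔT = 113×10³ × 9×10⁻⁶ × 219 = 222.7 MPa (tensile; the shaft is trying to contract).

σ ≈ 223 MPa (tensile)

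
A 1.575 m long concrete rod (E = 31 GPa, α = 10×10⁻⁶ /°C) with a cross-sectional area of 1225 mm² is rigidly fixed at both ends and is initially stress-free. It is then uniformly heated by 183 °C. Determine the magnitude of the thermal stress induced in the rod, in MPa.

The supports are rigid, so the total axial strain is zero. The restrained thermal strain is ε = αΔT = 10×10⁻⁶ × 183 = 1830×10⁻⁶.
σ = EαΔT = 31×10³ × 10×10⁻⁶ × 183 = 56.73 MPa (compressive; the rod is trying to expand).

σ ≈ 56.7 MPa (compressive)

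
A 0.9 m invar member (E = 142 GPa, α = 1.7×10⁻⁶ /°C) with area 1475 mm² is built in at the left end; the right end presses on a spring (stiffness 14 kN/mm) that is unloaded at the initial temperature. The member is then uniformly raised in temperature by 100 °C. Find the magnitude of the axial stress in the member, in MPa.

The unrestrained thermal change is αΔT L = 1.7×10⁻⁶ × 100 × 900 = 0.153 mm.
With a force P in the spring, the elastic change of the member is PL/(AE) and that of the spring is P/k; compatibility requires their sum to equal δ_free.
P [ L/(AE) + 1/k ] = δ_free → P [ 900/(1475×142×10³) + 1/(14×10³) ] = 0.153.
P = 0.153 / 7.573×10⁻⁵ = 2020 N.
σ = P/A = 2020/1475 = 1.37 MPa.

σ ≈ 1.37 MPa (compressive)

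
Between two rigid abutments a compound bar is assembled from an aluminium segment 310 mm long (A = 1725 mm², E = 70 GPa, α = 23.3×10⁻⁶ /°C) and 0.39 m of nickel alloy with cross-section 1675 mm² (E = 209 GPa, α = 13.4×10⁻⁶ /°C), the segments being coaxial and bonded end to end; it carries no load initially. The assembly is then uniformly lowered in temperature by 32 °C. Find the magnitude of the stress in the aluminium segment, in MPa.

If the supports were absent, the total length change would be Σ αᵢΔT Lᵢ = 23.3×10⁻⁶×32×310 + 13.4×10⁻⁶×32×390 = 0.3984 mm.
Since the ends are fixed, an axial force P builds up, equal in every segment, with P · Σ Lᵢ/(AᵢEᵢ) = δ_free.
Σ Lᵢ/(AᵢEᵢ) = 310/(1725×70×10³) + 390/(1675×209×10³) = 3.681×10⁻⁶ mm/N.
So P = 0.3984 / 3.681×10⁻⁶ = 108.2 kN, tensile.
σ_{aluminium} = P / A = 108200 / 1725 = 62.73 MPa.

σ ≈ 62.7 MPa (tensile)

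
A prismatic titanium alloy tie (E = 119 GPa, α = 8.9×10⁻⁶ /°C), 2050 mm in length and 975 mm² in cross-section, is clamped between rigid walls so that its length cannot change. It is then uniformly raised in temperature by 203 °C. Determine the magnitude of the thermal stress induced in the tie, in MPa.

σ ≈ 215 MPa (compressive)

With length fixed, the mechanical strain must cancel the thermal strain αΔT = 8.9×10⁻⁶ × 203 = 1806.7×10⁻⁶.
Hence σ = E·αΔT = 119×10³ × 1806.7×10⁻⁶ = 215 MPa, compressive.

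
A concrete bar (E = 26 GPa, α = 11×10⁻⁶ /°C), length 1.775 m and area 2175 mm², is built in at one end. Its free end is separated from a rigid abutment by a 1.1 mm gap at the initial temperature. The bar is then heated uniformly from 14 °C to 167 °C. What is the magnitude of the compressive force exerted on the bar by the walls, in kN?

P ≈ 60.1 kN

Unrestrained expansion: δ_free = αΔT L = 11×10⁻⁶ × 153 × 1775 = 2.987 mm.
After closing the 1.1 mm clearance, 2.987 − 1.1 = 1.887 mm of expansion remains to be suppressed by the wall.
Compatibility: PL/(AE) = 1.887 mm, so σ = P/A = E × (1.887/1775) = 27.65 MPa.
P = σA = 27.65 × 2175 = 60.13 kN.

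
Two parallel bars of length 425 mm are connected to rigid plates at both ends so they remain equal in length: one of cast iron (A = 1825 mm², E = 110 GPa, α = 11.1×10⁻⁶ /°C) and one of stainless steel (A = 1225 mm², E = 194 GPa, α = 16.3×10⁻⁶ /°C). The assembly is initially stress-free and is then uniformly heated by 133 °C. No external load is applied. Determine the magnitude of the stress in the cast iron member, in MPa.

Equilibrium of a rigid end plate with no external load gives equal and opposite internal forces ±P in the two members. Since α_{stainless steel} > α_{cast iron}, heating drives the stainless steel into compression and the cast iron into tension.
Equating the net (thermal + elastic) strains gives |α₁ − α₂|·ΔT = P·[1/(A₁E₁) + 1/(A₂E₂)].
|α₁ − α₂|·ΔT = 5.2×10⁻⁶ × 133 = 0.0006916.
1/(A₁E₁) + 1/(A₂E₂) = 1/(1825×110×10³) + 1/(1225×194×10³) = 9.189×10⁻⁹ N⁻¹.
P = 0.0006916 / 9.189×10⁻⁹ = 75260 N = 75.26 kN.
σ_{cast iron} = P/A₁ = 75260/1825 = 41.24 MPa, tensile.

σ ≈ 41.2 MPa (tensile)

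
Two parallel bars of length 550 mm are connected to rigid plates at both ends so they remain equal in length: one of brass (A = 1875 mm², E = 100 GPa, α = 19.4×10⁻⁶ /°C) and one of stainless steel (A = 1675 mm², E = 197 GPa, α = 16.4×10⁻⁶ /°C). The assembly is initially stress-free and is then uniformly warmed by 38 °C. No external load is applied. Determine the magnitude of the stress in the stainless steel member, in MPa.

Equilibrium of a rigid end plate with no external load gives equal and opposite internal forces ±P in the two members. Since α_{brass} > α_{stainless steel}, heating drives the brass into compression and the stainless steel into tension.
Compatibility of the two members (thermal + elastic change equal): (α₁ − α₂)ΔT = P·[1/(A₁E₁) + 1/(A₂E₂)].
|α₁ − α₂|·ΔT = 3×10⁻⁶ × 38 = 0.000114.
1/(A₁E₁) + 1/(A₂E₂) = 1/(1875×100×10³) + 1/(1675×197×10³) = 8.364×10⁻⁹ N⁻¹.
So P = 0.000114 / 8.364×10⁻⁹ = 13.63 kN.
σ_{stainless steel} = P/A₂ = 13630/1675 = 8.137 MPa, tensile.

σ ≈ 8.14 MPa (tensile)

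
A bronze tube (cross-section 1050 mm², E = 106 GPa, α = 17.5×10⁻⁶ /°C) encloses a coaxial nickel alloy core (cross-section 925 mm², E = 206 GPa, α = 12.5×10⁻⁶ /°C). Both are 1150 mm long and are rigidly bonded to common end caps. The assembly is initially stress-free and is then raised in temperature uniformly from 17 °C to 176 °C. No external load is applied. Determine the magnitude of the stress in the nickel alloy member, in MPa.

σ ≈ 60.4 MPa (tensile)

Equilibrium of a rigid end plate with no external load gives equal and opposite internal forces ±P in the two members. Since α_{bronze} > α_{nickel alloy}, heating drives the bronze into compression and the nickel alloy into tension.
Compatibility of the two members (thermal + elastic change equal): (α₁ − α₂)ΔT = P·[1/(A₁E₁) + 1/(A₂E₂)].
|α₁ − α₂|·ΔT = 5×10⁻⁶ × 159 = 0.000795.
1/(A₁E₁) + 1/(A₂E₂) = 1/(1050×106×10³) + 1/(925×206×10³) = 1.423×10⁻⁸ N⁻¹.
So P = 0.000795 / 1.423×10⁻⁸ = 55.86 kN.
σ_{nickel alloy} = P/A₂ = 55860/925 = 60.39 MPa, tensile.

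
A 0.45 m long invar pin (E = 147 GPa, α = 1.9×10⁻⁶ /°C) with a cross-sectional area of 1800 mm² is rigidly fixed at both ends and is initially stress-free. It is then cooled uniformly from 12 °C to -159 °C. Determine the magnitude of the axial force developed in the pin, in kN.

With zero net strain, σ = E·αΔT = 147 GPa × 1.9×10⁻⁶ × 171 = 47.76 MPa.
Axial force P = σA = 47.76 × 1800 = 85970 N = 85.97 kN, tensile.

P ≈ 86 kN (tensile)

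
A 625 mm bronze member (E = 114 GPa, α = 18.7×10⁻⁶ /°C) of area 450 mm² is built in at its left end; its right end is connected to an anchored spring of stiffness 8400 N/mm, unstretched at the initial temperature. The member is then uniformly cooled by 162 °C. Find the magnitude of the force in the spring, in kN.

Free thermal contraction: δ_free = αΔT L = 18.7×10⁻⁶ × 162 × 625 = 1.893 mm.
Let P be the tensile force in the spring. The member extends elastically by PL/(AE) and the spring stretches by P/k; together these equal δ_free.
P [ L/(AE) + 1/k ] = δ_free → P [ 625/(450×114×10³) + 1/(8400) ] = 1.893.
P = 1.893 / 0.0001312 = 14430 N.

P ≈ 14.4 kN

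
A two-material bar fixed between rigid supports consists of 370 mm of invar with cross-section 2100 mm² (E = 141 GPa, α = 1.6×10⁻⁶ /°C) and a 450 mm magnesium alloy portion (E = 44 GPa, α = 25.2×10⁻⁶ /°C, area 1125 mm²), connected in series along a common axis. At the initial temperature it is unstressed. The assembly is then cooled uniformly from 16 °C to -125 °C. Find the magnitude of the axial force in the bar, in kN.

With the walls removed the bar would change length by δ_free = Σ αᵢΔT Lᵢ = 1.6×10⁻⁶×141×370 + 25.2×10⁻⁶×141×450 = 1.682 mm.
Since the ends are fixed, an axial force P builds up, equal in every segment, with P · Σ Lᵢ/(AᵢEᵢ) = δ_free.
Σ Lᵢ/(AᵢEᵢ) = 370/(2100×141×10³) + 450/(1125×44×10³) = 1.034×10⁻⁵ mm/N.
So P = 1.682 / 1.034×10⁻⁵ = 162.7 kN, tensile.

P ≈ 163 kN (tensile)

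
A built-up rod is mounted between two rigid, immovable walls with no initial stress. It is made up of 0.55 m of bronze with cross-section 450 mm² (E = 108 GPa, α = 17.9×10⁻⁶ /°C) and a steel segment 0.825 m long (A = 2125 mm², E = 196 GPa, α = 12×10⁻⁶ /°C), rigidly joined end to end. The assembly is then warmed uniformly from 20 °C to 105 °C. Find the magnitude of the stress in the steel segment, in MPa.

σ ≈ 59.4 MPa (compressive)

With the walls removed the bar would change length by δ_free = Σ αᵢΔT Lᵢ = 17.9×10⁻⁶×85×550 + 12×10⁻⁶×85×825 = 1.678 mm.
The rigid supports impose zero overall length change; the single axial force P common to all segments must satisfy P Σ Lᵢ/(AᵢEᵢ) = δ_free.
Σ Lᵢ/(AᵢEᵢ) = 550/(450×108×10³) + 825/(2125×196×10³) = 1.33×10⁻⁵ mm/N.
Hence P = δ_free / Σ(L/AE) = 1.678/1.33×10⁻⁵ = 126.2 kN (compressive).
σ_{steel} = P / A = 126200 / 2125 = 59.39 MPa.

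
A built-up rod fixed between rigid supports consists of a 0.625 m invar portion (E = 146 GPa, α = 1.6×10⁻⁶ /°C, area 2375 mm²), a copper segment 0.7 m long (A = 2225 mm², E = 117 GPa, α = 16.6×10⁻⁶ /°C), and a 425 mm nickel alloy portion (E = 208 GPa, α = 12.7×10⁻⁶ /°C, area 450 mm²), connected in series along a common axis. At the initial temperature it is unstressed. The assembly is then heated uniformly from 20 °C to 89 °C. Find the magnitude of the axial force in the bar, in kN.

With the walls removed the bar would change length by δ_free = Σ αᵢΔT Lᵢ = 1.6×10⁻⁶×69×625 + 16.6×10⁻⁶×69×700 + 12.7×10⁻⁶×69×425 = 1.243 mm.
The walls prevent any net length change, so an axial force P (same in every segment) develops. Compatibility: P · Σ Lᵢ/(AᵢEᵢ) = δ_free.
Σ Lᵢ/(AᵢEᵢ) = 625/(2375×146×10³) + 700/(2225×117×10³) + 425/(450×208×10³) = 9.032×10⁻⁶ mm/N.
Hence P = δ_free / Σ(L/AE) = 1.243/9.032×10⁻⁶ = 137.6 kN (compressive).

P ≈ 138 kN (compressive)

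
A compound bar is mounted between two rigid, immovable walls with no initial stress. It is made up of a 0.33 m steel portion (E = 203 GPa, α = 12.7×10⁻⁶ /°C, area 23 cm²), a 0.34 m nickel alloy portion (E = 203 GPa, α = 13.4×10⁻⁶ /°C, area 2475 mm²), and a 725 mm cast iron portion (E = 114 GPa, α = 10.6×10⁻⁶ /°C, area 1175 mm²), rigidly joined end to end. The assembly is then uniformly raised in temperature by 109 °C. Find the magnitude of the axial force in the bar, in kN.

If the supports were absent, the total length change would be Σ αᵢΔT Lᵢ = 12.7×10⁻⁶×109×330 + 13.4×10⁻⁶×109×340 + 10.6×10⁻⁶×109×725 = 1.791 mm.
The walls prevent any net length change, so an axial force P (same in every segment) develops. Compatibility: P · Σ Lᵢ/(AᵢEᵢ) = δ_free.
Σ Lᵢ/(AᵢEᵢ) = 330/(2300×203×10³) + 340/(2475×203×10³) + 725/(1175×114×10³) = 6.796×10⁻⁶ mm/N.
So P = 1.791 / 6.796×10⁻⁶ = 263.6 kN, compressive.

P ≈ 264 kN (compressive)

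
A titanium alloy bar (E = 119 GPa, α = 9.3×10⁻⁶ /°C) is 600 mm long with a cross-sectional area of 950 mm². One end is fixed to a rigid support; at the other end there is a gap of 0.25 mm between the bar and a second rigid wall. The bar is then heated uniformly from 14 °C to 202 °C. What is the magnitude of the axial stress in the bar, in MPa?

σ ≈ 158 MPa (compressive)

Free thermal elongation = αΔT L = 9.3×10⁻⁶ × 188 × 600 = 1.049 mm.
After closing the 0.25 mm clearance, 1.049 − 0.25 = 0.799 mm of expansion remains to be suppressed by the wall.
Compatibility: PL/(AE) = 0.799 mm, so σ = P/A = E × (0.799/600) = 158.5 MPa.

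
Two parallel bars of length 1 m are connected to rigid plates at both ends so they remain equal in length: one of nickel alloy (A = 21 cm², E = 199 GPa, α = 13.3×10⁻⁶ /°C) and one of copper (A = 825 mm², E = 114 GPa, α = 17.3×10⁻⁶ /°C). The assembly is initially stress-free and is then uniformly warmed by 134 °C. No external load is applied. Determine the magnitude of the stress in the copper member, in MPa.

σ ≈ 49.9 MPa (compressive)

The copper has the larger α, so on heating it would change length more than the nickel alloy if both were free. The rigid plates force a common final length, so the copper is put into compression and the nickel alloy into tension, with equal and opposite forces P (no external load).
Setting the final lengths equal and cancelling L: (α₁ − α₂)ΔT = P/(A₁E₁) + P/(A₂E₂).
|α₁ − α₂|·ΔT = 4×10⁻⁶ × 134 = 0.000536.
1/(A₁E₁) + 1/(A₂E₂) = 1/(2100×199×10³) + 1/(825×114×10³) = 1.303×10⁻⁸ N⁻¹.
So P = 0.000536 / 1.303×10⁻⁸ = 41.15 kN.
σ_{copper} = P/A₂ = 41150/825 = 49.88 MPa, compressive.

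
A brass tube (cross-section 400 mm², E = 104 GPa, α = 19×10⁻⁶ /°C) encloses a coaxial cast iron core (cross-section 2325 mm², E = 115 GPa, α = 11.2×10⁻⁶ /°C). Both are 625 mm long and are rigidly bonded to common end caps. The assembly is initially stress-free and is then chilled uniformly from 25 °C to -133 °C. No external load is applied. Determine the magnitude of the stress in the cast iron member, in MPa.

Equilibrium of a rigid end plate with no external load gives equal and opposite internal forces ±P in the two members. Since α_{brass} > α_{cast iron}, cooling drives the brass into tension and the cast iron into compression.
Setting the final lengths equal and cancelling L: (α₁ − α₂)ΔT = P/(A₁E₁) + P/(A₂E₂).
|α₁ − α₂|·ΔT = 7.8×10⁻⁶ × 158 = 0.001232.
1/(A₁E₁) + 1/(A₂E₂) = 1/(400×104×10³) + 1/(2325×115×10³) = 2.778×10⁻⁸ N⁻¹.
So P = 0.001232 / 2.778×10⁻⁸ = 44.37 kN.
σ_{cast iron} = P/A₂ = 44370/2325 = 19.08 MPa, compressive.

σ ≈ 19.1 MPa (compressive)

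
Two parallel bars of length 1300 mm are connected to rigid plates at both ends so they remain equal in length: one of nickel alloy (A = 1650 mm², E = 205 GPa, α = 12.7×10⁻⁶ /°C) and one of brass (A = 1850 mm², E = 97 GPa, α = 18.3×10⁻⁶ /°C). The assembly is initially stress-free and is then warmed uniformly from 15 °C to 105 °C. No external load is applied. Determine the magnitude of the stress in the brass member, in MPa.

The brass has the larger α, so on heating it would change length more than the nickel alloy if both were free. The rigid plates force a common final length, so the brass is put into compression and the nickel alloy into tension, with equal and opposite forces P (no external load).
Compatibility of the two members (thermal + elastic change equal): (α₁ − α₂)ΔT = P·[1/(A₁E₁) + 1/(A₂E₂)].
|α₁ − α₂|·ΔT = 5.6×10⁻⁶ × 90 = 0.000504.
1/(A₁E₁) + 1/(A₂E₂) = 1/(1650×205×10³) + 1/(1850×97×10³) = 8.529×10⁻⁹ N⁻¹.
So P = 0.000504 / 8.529×10⁻⁹ = 59.09 kN.
σ_{brass} = P/A₂ = 59090/1850 = 31.94 MPa, compressive.

σ ≈ 31.9 MPa (compressive)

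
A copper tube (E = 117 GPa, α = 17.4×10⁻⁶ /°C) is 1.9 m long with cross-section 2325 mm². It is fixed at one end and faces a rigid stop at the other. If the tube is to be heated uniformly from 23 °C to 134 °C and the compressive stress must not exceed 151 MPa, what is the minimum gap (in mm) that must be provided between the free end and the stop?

g ≈ 1.22 mm

Free expansion if unrestrained: δ_free = αΔT L = 17.4×10⁻⁶ × 111 × 1900 = 3.67 mm.
At the allowable stress the elastic shortening the wall may impose is σL/E = 151 × 1900 / (117×10³) = 2.452 mm.
The gap must absorb the remainder: g_min = 3.67 − 2.452 = 1.218 mm.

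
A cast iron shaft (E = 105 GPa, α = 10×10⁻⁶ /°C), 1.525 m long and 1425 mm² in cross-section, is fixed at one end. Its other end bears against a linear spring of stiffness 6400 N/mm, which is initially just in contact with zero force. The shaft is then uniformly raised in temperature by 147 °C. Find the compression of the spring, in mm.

The unrestrained thermal change is αΔT L = 10×10⁻⁶ × 147 × 1525 = 2.242 mm.
With a force P in the spring, the elastic change of the shaft is PL/(AE) and that of the spring is P/k; compatibility requires their sum to equal δ_free.
P [ L/(AE) + 1/k ] = δ_free → P [ 1525/(1425×105×10³) + 1/(6400) ] = 2.242.
P = 2.242 / 0.0001664 = 13470 N.
Spring compression = P/k = 13470/(6400) = 2.104 mm.

δ ≈ 2.1 mm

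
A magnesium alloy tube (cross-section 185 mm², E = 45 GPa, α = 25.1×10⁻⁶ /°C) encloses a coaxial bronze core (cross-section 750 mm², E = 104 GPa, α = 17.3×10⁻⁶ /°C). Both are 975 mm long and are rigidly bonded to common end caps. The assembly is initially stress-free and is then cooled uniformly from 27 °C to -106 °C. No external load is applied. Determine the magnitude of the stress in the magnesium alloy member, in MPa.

Both members must finish at the same length. With the larger α, the magnesium alloy tends to over-contract; the plates restrain it, putting the magnesium alloy in tension and the bronze in compression. With no external load the two internal forces are equal and opposite, magnitude P.
Compatibility of the two members (thermal + elastic change equal): (α₁ − α₂)ΔT = P·[1/(A₁E₁) + 1/(A₂E₂)].
|α₁ − α₂|·ΔT = 7.8×10⁻⁶ × 133 = 0.001037.
1/(A₁E₁) + 1/(A₂E₂) = 1/(185×45×10³) + 1/(750×104×10³) = 1.329×10⁻⁷ N⁻¹.
P = 0.001037 / 1.329×10⁻⁷ = 7803 N = 7.803 kN.
σ_{magnesium alloy} = P/A₁ = 7803/185 = 42.18 MPa, tensile.

σ ≈ 42.2 MPa (tensile)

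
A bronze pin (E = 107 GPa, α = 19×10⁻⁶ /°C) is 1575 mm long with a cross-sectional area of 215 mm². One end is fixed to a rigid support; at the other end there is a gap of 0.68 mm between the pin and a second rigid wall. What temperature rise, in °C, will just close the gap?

The gap closes when αΔT L = 0.68 mm, since the pin is still unstressed at that instant.
So ΔT = g/(αL) = 0.68/(19×10⁻⁶ × 1575) = 22.72 °C.

ΔT ≈ 22.7 °C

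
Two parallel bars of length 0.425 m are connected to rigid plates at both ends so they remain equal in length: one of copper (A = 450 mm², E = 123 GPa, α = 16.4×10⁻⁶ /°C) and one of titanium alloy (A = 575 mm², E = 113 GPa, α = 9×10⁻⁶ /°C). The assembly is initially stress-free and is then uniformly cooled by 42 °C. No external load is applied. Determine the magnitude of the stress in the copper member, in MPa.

σ ≈ 20.6 MPa (tensile)

Both members must finish at the same length. With the larger α, the copper tends to over-contract; the plates restrain it, putting the copper in tension and the titanium alloy in compression. With no external load the two internal forces are equal and opposite, magnitude P.
Setting the final lengths equal and cancelling L: (α₁ − α₂)ΔT = P/(A₁E₁) + P/(A₂E₂).
|α₁ − α₂|·ΔT = 7.4×10⁻⁶ × 42 = 0.0003108.
1/(A₁E₁) + 1/(A₂E₂) = 1/(450×123×10³) + 1/(575×113×10³) = 3.346×10⁻⁸ N⁻¹.
P = 0.0003108 / 3.346×10⁻⁸ = 9289 N = 9.289 kN.
σ_{copper} = P/A₁ = 9289/450 = 20.64 MPa, tensile.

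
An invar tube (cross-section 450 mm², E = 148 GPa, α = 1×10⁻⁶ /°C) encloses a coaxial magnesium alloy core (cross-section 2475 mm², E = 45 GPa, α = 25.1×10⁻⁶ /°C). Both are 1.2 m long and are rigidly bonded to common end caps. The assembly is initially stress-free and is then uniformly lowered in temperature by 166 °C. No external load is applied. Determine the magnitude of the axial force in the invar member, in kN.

Both members must finish at the same length. With the larger α, the magnesium alloy tends to over-contract; the plates restrain it, putting the magnesium alloy in tension and the invar in compression. With no external load the two internal forces are equal and opposite, magnitude P.
Setting the final lengths equal and cancelling L: (α₁ − α₂)ΔT = P/(A₁E₁) + P/(A₂E₂).
|α₁ − α₂|·ΔT = 24.1×10⁻⁶ × 166 = 0.004001.
1/(A₁E₁) + 1/(A₂E₂) = 1/(450×148×10³) + 1/(2475×45×10³) = 2.399×10⁻⁸ N⁻¹.
P = 0.004001 / 2.399×10⁻⁸ = 166700 N = 166.7 kN.

P ≈ 167 kN (compressive in the invar)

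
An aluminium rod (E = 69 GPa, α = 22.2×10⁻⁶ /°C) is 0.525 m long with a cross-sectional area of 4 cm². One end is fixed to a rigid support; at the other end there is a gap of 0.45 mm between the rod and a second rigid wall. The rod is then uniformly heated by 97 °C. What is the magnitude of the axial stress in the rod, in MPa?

σ ≈ 89.4 MPa (compressive)

Unrestrained expansion: δ_free = αΔT L = 22.2×10⁻⁶ × 97 × 525 = 1.131 mm.
This exceeds the 0.45 mm gap, so the wall pushes back. The portion of expansion that must be recovered elastically is δ_free − gap = 1.131 − 0.45 = 0.6805 mm.
That suppressed elongation corresponds to σ = E·Δ/L = 69×10³ × 0.6805/525 = 89.44 MPa.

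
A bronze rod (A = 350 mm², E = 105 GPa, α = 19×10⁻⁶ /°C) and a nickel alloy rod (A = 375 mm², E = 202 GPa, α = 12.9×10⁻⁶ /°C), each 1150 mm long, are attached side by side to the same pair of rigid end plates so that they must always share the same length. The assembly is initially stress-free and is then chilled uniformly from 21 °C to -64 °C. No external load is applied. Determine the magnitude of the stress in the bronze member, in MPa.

σ ≈ 36.7 MPa (tensile)

The bronze has the larger α, so on cooling it would change length more than the nickel alloy if both were free. The rigid plates force a common final length, so the bronze is put into tension and the nickel alloy into compression, with equal and opposite forces P (no external load).
Setting the final lengths equal and cancelling L: (α₁ − α₂)ΔT = P/(A₁E₁) + P/(A₂E₂).
|α₁ − α₂|·ΔT = 6.1×10⁻⁶ × 85 = 0.0005185.
1/(A₁E₁) + 1/(A₂E₂) = 1/(350×105×10³) + 1/(375×202×10³) = 4.041×10⁻⁸ N⁻¹.
So P = 0.0005185 / 4.041×10⁻⁸ = 12.83 kN.
σ_{bronze} = P/A₁ = 12830/350 = 36.66 MPa, tensile.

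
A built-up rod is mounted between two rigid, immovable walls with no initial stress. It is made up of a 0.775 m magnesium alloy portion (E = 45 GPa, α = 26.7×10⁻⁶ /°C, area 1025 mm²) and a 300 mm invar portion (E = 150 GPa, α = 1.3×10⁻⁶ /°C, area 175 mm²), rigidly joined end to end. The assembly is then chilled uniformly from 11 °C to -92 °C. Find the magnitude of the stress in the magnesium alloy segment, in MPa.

With the walls removed the bar would change length by δ_free = Σ αᵢΔT Lᵢ = 26.7×10⁻⁶×103×775 + 1.3×10⁻⁶×103×300 = 2.171 mm.
Since the ends are fixed, an axial force P builds up, equal in every segment, with P · Σ Lᵢ/(AᵢEᵢ) = δ_free.
The series flexibility is Σ Lᵢ/(AᵢEᵢ) = 775/(1025×45×10³) + 300/(175×150×10³) = 2.823×10⁻⁵ mm/N.
Hence P = δ_free / Σ(L/AE) = 2.171/2.823×10⁻⁵ = 76.92 kN (tensile).
σ_{magnesium alloy} = P / A = 76920 / 1025 = 75.04 MPa.

σ ≈ 75 MPa (tensile)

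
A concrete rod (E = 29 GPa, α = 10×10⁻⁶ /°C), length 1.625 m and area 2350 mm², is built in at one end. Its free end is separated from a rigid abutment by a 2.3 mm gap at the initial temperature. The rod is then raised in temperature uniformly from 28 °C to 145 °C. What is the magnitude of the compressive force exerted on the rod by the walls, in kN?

Free thermal elongation = αΔT L = 10×10⁻⁶ × 117 × 1625 = 1.901 mm.
This is smaller than the 2.3 mm clearance, so the rod expands freely without reaching the stop — the stress is zero.

P ≈ 0 kN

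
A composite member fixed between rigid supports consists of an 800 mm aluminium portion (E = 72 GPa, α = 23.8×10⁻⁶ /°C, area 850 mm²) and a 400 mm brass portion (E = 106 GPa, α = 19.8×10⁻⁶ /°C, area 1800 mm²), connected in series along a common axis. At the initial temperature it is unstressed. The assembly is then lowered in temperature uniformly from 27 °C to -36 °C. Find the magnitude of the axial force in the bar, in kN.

P ≈ 112 kN (tensile)

Free thermal contraction of the whole bar: Σ αᵢΔT Lᵢ = 23.8×10⁻⁶×63×800 + 19.8×10⁻⁶×63×400 = 1.698 mm.
The walls prevent any net length change, so an axial force P (same in every segment) develops. Compatibility: P · Σ Lᵢ/(AᵢEᵢ) = δ_free.
The series flexibility is Σ Lᵢ/(AᵢEᵢ) = 800/(850×72×10³) + 400/(1800×106×10³) = 1.517×10⁻⁵ mm/N.
P = 1.698 / 1.517×10⁻⁵ = 112000 N = 112 kN, tensile.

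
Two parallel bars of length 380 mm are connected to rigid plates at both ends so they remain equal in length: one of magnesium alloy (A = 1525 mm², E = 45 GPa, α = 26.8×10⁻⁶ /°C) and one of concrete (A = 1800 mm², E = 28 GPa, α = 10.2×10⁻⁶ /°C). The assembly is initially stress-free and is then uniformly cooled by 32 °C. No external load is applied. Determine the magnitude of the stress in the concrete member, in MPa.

σ ≈ 8.58 MPa (compressive)

The magnesium alloy has the larger α, so on cooling it would change length more than the concrete if both were free. The rigid plates force a common final length, so the magnesium alloy is put into tension and the concrete into compression, with equal and opposite forces P (no external load).
Setting the final lengths equal and cancelling L: (α₁ − α₂)ΔT = P/(A₁E₁) + P/(A₂E₂).
|α₁ − α₂|·ΔT = 16.6×10⁻⁶ × 32 = 0.0005312.
1/(A₁E₁) + 1/(A₂E₂) = 1/(1525×45×10³) + 1/(1800×28×10³) = 3.441×10⁻⁸ N⁻¹.
P = 0.0005312 / 3.441×10⁻⁸ = 15440 N = 15.44 kN.
σ_{concrete} = P/A₂ = 15440/1800 = 8.576 MPa, compressive.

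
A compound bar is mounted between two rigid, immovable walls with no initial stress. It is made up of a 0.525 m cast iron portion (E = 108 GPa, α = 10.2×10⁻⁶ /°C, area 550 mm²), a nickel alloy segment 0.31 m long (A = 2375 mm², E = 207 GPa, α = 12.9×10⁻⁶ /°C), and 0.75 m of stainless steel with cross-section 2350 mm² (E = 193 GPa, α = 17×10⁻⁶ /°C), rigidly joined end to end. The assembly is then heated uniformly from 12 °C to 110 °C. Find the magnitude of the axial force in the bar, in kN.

With the walls removed the bar would change length by δ_free = Σ αᵢΔT Lᵢ = 10.2×10⁻⁶×98×525 + 12.9×10⁻⁶×98×310 + 17×10⁻⁶×98×750 = 2.166 mm.
Since the ends are fixed, an axial force P builds up, equal in every segment, with P · Σ Lᵢ/(AᵢEᵢ) = δ_free.
Σ Lᵢ/(AᵢEᵢ) = 525/(550×108×10³) + 310/(2375×207×10³) + 750/(2350×193×10³) = 1.112×10⁻⁵ mm/N.
So P = 2.166 / 1.112×10⁻⁵ = 194.8 kN, compressive.

P ≈ 195 kN (compressive)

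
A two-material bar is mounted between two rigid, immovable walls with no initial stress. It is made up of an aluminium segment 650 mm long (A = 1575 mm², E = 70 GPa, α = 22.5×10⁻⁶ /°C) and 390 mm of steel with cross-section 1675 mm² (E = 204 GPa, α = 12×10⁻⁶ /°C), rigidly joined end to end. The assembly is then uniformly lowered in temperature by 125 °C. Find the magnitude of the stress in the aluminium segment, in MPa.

If the supports were absent, the total length change would be Σ αᵢΔT Lᵢ = 22.5×10⁻⁶×125×650 + 12×10⁻⁶×125×390 = 2.413 mm.
The rigid supports impose zero overall length change; the single axial force P common to all segments must satisfy P Σ Lᵢ/(AᵢEᵢ) = δ_free.
Σ Lᵢ/(AᵢEᵢ) = 650/(1575×70×10³) + 390/(1675×204×10³) = 7.037×10⁻⁶ mm/N.
So P = 2.413 / 7.037×10⁻⁶ = 342.9 kN, tensile.
σ_{aluminium} = P / A = 342900 / 1575 = 217.7 MPa.

σ ≈ 218 MPa (tensile)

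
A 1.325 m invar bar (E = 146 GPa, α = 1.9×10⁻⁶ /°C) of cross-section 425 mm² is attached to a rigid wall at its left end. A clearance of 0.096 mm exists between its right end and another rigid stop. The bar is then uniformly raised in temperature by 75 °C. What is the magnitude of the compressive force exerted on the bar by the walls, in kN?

P ≈ 4.35 kN

Free thermal elongation = αΔT L = 1.9×10⁻⁶ × 75 × 1325 = 0.1888 mm.
After closing the 0.096 mm clearance, 0.1888 − 0.096 = 0.09281 mm of expansion remains to be suppressed by the wall.
So σ = E(δ_free − g)/L = 146×10³ × 0.09281/1325 = 10.23 MPa.
P = σA = 10.23 × 425 = 4.346 kN.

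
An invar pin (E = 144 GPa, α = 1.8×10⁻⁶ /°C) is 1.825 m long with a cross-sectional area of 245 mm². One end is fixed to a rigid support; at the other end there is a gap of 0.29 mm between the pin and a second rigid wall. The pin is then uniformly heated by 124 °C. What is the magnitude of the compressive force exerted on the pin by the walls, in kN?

P ≈ 2.27 kN

Free thermal elongation = αΔT L = 1.8×10⁻⁶ × 124 × 1825 = 0.4073 mm.
The gap closes (δ_free > 0.29 mm) and the wall then resists a further 0.4073 − 0.29 = 0.1173 mm of expansion.
Compatibility: PL/(AE) = 0.1173 mm, so σ = P/A = E × (0.1173/1825) = 9.259 MPa.
P = σA = 9.259 × 245 = 2.268 kN.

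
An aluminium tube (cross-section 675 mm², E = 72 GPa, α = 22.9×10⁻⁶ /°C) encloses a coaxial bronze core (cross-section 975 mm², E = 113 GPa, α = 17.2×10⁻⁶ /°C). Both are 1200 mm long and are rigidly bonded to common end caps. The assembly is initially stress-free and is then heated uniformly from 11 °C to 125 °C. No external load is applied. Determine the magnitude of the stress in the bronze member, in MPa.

The aluminium has the larger α, so on heating it would change length more than the bronze if both were free. The rigid plates force a common final length, so the aluminium is put into compression and the bronze into tension, with equal and opposite forces P (no external load).
Setting the final lengths equal and cancelling L: (α₁ − α₂)ΔT = P/(A₁E₁) + P/(A₂E₂).
|α₁ − α₂|·ΔT = 5.7×10⁻⁶ × 114 = 0.0006498.
1/(A₁E₁) + 1/(A₂E₂) = 1/(675×72×10³) + 1/(975×113×10³) = 2.965×10⁻⁸ N⁻¹.
P = 0.0006498 / 2.965×10⁻⁸ = 21910 N = 21.91 kN.
σ_{bronze} = P/A₂ = 21910/975 = 22.48 MPa, tensile.

σ ≈ 22.5 MPa (tensile)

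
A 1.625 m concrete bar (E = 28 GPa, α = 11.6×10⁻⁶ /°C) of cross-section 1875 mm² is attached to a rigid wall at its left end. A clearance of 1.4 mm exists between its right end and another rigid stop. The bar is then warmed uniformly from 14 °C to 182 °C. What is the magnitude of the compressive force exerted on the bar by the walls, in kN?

If the wall were absent the bar would grow by αΔT L = 11.6×10⁻⁶ × 168 × 1625 = 3.167 mm.
After closing the 1.4 mm clearance, 3.167 − 1.4 = 1.767 mm of expansion remains to be suppressed by the wall.
Compatibility: PL/(AE) = 1.767 mm, so σ = P/A = E × (1.767/1625) = 30.44 MPa.
Force on the wall = σA = 30.44 × 1875 mm² = 57.08 kN.

P ≈ 57.1 kN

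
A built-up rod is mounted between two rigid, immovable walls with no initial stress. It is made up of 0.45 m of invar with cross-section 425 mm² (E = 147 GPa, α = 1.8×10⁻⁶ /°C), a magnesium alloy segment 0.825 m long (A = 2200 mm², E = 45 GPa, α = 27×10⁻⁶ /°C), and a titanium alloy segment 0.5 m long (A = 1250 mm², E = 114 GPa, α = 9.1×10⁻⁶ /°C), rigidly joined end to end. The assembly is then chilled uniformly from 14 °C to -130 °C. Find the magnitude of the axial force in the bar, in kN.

If the supports were absent, the total length change would be Σ αᵢΔT Lᵢ = 1.8×10⁻⁶×144×450 + 27×10⁻⁶×144×825 + 9.1×10⁻⁶×144×500 = 3.979 mm.
The walls prevent any net length change, so an axial force P (same in every segment) develops. Compatibility: P · Σ Lᵢ/(AᵢEᵢ) = δ_free.
Σ Lᵢ/(AᵢEᵢ) = 450/(425×147×10³) + 825/(2200×45×10³) + 500/(1250×114×10³) = 1.904×10⁻⁵ mm/N.
P = 3.979 / 1.904×10⁻⁵ = 208900 N = 208.9 kN, tensile.

P ≈ 209 kN (tensile)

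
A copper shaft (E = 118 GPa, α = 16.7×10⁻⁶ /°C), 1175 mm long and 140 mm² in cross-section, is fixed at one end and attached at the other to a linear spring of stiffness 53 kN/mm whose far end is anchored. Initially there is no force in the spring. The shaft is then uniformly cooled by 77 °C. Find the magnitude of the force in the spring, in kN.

P ≈ 16.8 kN

If the spring were absent the shaft would shorten by αΔT L = 16.7×10⁻⁶ × 77 × 1175 = 1.511 mm.
With a force P in the spring, the elastic change of the shaft is PL/(AE) and that of the spring is P/k; compatibility requires their sum to equal δ_free.
P [ L/(AE) + 1/k ] = δ_free → P [ 1175/(140×118×10³) + 1/(53×10³) ] = 1.511.
P = 1.511 / 8.999×10⁻⁵ = 16790 N.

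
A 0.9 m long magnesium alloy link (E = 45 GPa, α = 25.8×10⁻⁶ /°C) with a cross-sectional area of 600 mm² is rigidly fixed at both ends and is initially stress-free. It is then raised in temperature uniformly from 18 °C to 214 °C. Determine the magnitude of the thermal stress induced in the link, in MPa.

Because both ends are immovable the net strain is zero, and the suppressed thermal strain is αΔT = 25.8×10⁻⁶ × 196 = 5056.8×10⁻⁶.
The stress required to suppress this strain is σ = Eε = 45×10³ × 5056.8×10⁻⁶ = 227.6 MPa, compressive since the link is trying to expand.

σ ≈ 228 MPa (compressive)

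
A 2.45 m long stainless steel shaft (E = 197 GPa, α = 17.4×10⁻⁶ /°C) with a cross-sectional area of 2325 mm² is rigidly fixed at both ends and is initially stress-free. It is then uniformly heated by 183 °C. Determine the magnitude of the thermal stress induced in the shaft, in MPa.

σ ≈ 627 MPa (compressive)

The supports are rigid, so the total axial strain is zero. The restrained thermal strain is ε = αΔT = 17.4×10⁻⁶ × 183 = 3184.2×10⁻⁶.
Hence σ = E·αΔT = 197×10³ × 3184.2×10⁻⁶ = 627.3 MPa, compressive.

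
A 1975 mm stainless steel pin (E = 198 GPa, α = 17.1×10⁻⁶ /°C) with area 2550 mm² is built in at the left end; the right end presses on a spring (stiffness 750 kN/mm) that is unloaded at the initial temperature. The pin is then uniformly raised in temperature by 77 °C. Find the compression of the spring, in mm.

Free thermal expansion: δ_free = αΔT L = 17.1×10⁻⁶ × 77 × 1975 = 2.6 mm.
Let P be the compressive force at the spring. The pin shortens elastically by PL/(AE) and the spring compresses by P/k; together these equal δ_free.
P [ L/(AE) + 1/k ] = δ_free → P [ 1975/(2550×198×10³) + 1/(750×10³) ] = 2.6.
P = 2.6 / 5.245×10⁻⁶ = 495800 N.
Spring compression = P/k = 495800/(750×10³) = 0.6611 mm.

δ ≈ 0.661 mm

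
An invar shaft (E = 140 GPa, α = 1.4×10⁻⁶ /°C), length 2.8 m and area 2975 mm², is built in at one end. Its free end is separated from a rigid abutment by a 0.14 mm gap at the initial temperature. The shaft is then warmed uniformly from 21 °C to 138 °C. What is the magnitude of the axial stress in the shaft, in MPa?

σ ≈ 15.9 MPa (compressive)

Free thermal elongation = αΔT L = 1.4×10⁻⁶ × 117 × 2800 = 0.4586 mm.
The gap closes (δ_free > 0.14 mm) and the wall then resists a further 0.4586 − 0.14 = 0.3186 mm of expansion.
Compatibility: PL/(AE) = 0.3186 mm, so σ = P/A = E × (0.3186/2800) = 15.93 MPa.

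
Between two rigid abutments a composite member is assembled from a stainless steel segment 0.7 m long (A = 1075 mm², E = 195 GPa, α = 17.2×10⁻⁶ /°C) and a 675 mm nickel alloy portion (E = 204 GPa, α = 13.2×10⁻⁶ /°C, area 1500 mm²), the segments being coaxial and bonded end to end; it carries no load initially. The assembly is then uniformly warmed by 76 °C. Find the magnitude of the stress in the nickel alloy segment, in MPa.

With the walls removed the bar would change length by δ_free = Σ αᵢΔT Lᵢ = 17.2×10⁻⁶×76×700 + 13.2×10⁻⁶×76×675 = 1.592 mm.
Since the ends are fixed, an axial force P builds up, equal in every segment, with P · Σ Lᵢ/(AᵢEᵢ) = δ_free.
The series flexibility is Σ Lᵢ/(AᵢEᵢ) = 700/(1075×195×10³) + 675/(1500×204×10³) = 5.545×10⁻⁶ mm/N.
So P = 1.592 / 5.545×10⁻⁶ = 287.1 kN, compressive.
σ_{nickel alloy} = P / A = 287100 / 1500 = 191.4 MPa.

σ ≈ 191 MPa (compressive)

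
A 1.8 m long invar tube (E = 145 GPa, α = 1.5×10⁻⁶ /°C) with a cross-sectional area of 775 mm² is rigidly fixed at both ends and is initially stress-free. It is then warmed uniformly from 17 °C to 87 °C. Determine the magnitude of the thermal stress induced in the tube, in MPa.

σ ≈ 15.2 MPa (compressive)

Because both ends are immovable the net strain is zero, and the suppressed thermal strain is αΔT = 1.5×10⁻⁶ × 70 = 105×10⁻⁶.
The stress required to suppress this strain is σ = Eε = 145×10³ × 105×10⁻⁶ = 15.22 MPa, compressive since the tube is trying to expand.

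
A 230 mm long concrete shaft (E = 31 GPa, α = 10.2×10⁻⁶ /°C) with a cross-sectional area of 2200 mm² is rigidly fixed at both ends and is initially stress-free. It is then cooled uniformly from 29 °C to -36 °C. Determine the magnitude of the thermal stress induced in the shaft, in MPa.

σ ≈ 20.6 MPa (tensile)

Because both ends are immovable the net strain is zero, and the suppressed thermal strain is αΔT = 10.2×10⁻⁶ × 65 = 663×10⁻⁶.
σ = EαΔT = 31×10³ × 10.2×10⁻⁶ × 65 = 20.55 MPa (tensile; the shaft is trying to contract).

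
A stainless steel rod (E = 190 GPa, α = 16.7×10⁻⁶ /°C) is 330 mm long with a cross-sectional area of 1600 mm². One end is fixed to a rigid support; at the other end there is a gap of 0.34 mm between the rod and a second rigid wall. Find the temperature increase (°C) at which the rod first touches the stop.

Contact occurs when the free expansion equals the gap: αΔT L = 0.34 mm.
So ΔT = g/(αL) = 0.34/(16.7×10⁻⁶ × 330) = 61.69 °C.

ΔT ≈ 61.7 °C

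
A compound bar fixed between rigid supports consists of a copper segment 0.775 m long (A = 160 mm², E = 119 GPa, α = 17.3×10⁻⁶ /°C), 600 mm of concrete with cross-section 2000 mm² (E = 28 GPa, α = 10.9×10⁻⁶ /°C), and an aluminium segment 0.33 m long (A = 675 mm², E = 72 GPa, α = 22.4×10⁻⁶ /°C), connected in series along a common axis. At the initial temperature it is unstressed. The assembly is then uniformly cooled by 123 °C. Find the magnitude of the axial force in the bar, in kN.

With the walls removed the bar would change length by δ_free = Σ αᵢΔT Lᵢ = 17.3×10⁻⁶×123×775 + 10.9×10⁻⁶×123×600 + 22.4×10⁻⁶×123×330 = 3.363 mm.
The rigid supports impose zero overall length change; the single axial force P common to all segments must satisfy P Σ Lᵢ/(AᵢEᵢ) = δ_free.
The series flexibility is Σ Lᵢ/(AᵢEᵢ) = 775/(160×119×10³) + 600/(2000×28×10³) + 330/(675×72×10³) = 5.821×10⁻⁵ mm/N.
So P = 3.363 / 5.821×10⁻⁵ = 57.77 kN, tensile.

P ≈ 57.8 kN (tensile)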